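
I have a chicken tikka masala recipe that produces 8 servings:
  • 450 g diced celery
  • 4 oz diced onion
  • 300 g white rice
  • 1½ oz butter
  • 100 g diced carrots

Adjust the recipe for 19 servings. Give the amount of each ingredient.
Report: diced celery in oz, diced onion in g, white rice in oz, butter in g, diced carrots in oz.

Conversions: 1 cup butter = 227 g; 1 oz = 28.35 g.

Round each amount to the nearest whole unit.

Scaling factor: 19/8 = 2.375.
diced celery: 450 g × 19/8 ÷ 28.35 g/oz ≈ 38 oz
diced onion: 4 oz × 19/8 × 28.35 g/oz ≈ 269 g
white rice: 300 g × 19/8 ÷ 28.35 g/oz ≈ 25 oz
butter: 1.5 oz × 19/8 × 28.35 g/oz ≈ 101 g
diced carrots: 100 g × 19/8 ÷ 28.35 g/oz ≈ 8 oz

diced celery: 38 oz; diced onion: 269 g; white rice: 25 oz; butter: 101 g; diced carrots: 8 oz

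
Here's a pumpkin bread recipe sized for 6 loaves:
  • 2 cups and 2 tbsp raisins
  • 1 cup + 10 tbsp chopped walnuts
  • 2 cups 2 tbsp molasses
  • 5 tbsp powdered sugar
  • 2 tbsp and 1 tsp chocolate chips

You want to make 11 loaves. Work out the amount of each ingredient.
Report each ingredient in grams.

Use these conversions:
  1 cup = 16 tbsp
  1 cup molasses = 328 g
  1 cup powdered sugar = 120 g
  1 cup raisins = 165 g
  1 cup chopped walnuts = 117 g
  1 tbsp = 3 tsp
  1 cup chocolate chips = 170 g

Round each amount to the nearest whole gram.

raisins: 643 g; chopped walnuts: 349 g; molasses: 1278 g; powdered sugar: 69 g; chocolate chips: 45 g

Scaling factor: 11/6.
raisins: (2 cup + 2 tbsp = 2.125 cup) × 11/6 × 165 g/cup ≈ 643 g
chopped walnuts: (1 cup + 10 tbsp = 1.625 cup) × 11/6 × 117 g/cup ≈ 349 g
molasses: (2 cup + 2 tbsp = 2.125 cup) × 11/6 × 328 g/cup ≈ 1278 g
powdered sugar: 5 tbsp × 11/6 ÷ 16 tbsp/cup × 120 g/cup ≈ 69 g
chocolate chips: (2 tbsp + 1 tsp = 7/3 tbsp) × 11/6 ÷ 16 tbsp/cup × 170 g/cup ≈ 45 g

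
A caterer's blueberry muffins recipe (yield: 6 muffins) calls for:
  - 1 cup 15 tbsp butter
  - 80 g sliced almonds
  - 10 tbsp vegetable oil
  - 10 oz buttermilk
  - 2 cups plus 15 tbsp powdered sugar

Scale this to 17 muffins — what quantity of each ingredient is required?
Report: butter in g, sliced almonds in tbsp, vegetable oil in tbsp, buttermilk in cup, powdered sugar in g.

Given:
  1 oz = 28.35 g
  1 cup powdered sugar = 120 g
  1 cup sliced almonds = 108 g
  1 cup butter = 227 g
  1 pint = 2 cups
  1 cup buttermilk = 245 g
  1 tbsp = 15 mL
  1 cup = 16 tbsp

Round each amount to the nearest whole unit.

Scaling factor: 17/6.
butter: (1 cup + 15 tbsp = 1.9375 cup) × 17/6 × 227 g/cup ≈ 1246 g
sliced almonds: 80 g × 17/6 ÷ 108 g/cup × 16 tbsp/cup ≈ 34 tbsp
vegetable oil: 10 tbsp × 17/6 ≈ 28 tbsp
buttermilk: 10 oz × 17/6 × 28.35 g/oz ÷ 245 g/cup ≈ 3 cup
powdered sugar: (2 cup + 15 tbsp = 2.9375 cup) × 17/6 × 120 g/cup ≈ 999 g

butter: 1246 g; sliced almonds: 34 tbsp; vegetable oil: 28 tbsp; buttermilk: 3 cup; powdered sugar: 999 g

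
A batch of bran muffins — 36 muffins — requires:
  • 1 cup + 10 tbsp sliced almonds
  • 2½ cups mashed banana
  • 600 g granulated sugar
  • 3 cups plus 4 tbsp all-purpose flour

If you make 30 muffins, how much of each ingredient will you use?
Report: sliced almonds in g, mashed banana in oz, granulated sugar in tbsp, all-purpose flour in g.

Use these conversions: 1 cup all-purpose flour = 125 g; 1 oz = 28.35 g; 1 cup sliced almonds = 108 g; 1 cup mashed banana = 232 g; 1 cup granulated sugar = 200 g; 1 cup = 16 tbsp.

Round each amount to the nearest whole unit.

sliced almonds: 146 g; mashed banana: 17 oz; granulated sugar: 40 tbsp; all-purpose flour: 339 g

Scaling factor: 30/36 = 5/6.
sliced almonds: (1 cup + 10 tbsp = 1.625 cup) × 5/6 × 108 g/cup ≈ 146 g
mashed banana: 2.5 cup × 5/6 × 232 g/cup ÷ 28.35 g/oz ≈ 17 oz
granulated sugar: 600 g × 5/6 ÷ 200 g/cup × 16 tbsp/cup = 40 tbsp
all-purpose flour: (3 cup + 4 tbsp = 3.25 cup) × 5/6 × 125 g/cup ≈ 339 g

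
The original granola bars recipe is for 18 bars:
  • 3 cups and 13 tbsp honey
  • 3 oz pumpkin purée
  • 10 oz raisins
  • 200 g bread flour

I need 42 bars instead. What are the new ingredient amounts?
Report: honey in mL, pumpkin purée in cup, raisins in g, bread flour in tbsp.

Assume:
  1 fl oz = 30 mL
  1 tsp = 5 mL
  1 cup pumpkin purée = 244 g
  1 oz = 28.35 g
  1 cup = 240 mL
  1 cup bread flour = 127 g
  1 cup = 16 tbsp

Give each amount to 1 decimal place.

honey: 2135.0 mL; pumpkin purée: 0.8 cup; raisins: 661.5 g; bread flour: 58.8 tbsp

Scaling factor: 42/18 = 7/3.
honey: (3 cup + 13 tbsp = 3.8125 cup) × 7/3 × 240 mL/cup = 2135.0 mL
pumpkin purée: 3 oz × 7/3 × 28.35 g/oz ÷ 244 g/cup ≈ 0.8 cup
raisins: 10 oz × 7/3 × 28.35 g/oz = 661.5 g
bread flour: 200 g × 7/3 ÷ 127 g/cup × 16 tbsp/cup ≈ 58.8 tbsp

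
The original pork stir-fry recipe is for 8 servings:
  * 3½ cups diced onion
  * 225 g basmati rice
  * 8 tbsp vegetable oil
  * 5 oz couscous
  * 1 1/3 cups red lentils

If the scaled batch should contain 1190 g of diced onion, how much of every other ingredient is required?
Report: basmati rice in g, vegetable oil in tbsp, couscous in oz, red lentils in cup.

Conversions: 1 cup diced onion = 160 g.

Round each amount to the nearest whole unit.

basmati rice: 478 g; vegetable oil: 17 tbsp; couscous: 11 oz; red lentils: 3 cup

The original recipe has 560 g of diced onion, so the scaling factor is 1190 ÷ 560 = 17/8 = 2.125.
basmati rice: 225 g × 17/8 ≈ 478 g
vegetable oil: 8 tbsp × 17/8 = 17 tbsp
couscous: 5 oz × 17/8 ≈ 11 oz
red lentils: 4/3 cup × 17/8 ≈ 3 cup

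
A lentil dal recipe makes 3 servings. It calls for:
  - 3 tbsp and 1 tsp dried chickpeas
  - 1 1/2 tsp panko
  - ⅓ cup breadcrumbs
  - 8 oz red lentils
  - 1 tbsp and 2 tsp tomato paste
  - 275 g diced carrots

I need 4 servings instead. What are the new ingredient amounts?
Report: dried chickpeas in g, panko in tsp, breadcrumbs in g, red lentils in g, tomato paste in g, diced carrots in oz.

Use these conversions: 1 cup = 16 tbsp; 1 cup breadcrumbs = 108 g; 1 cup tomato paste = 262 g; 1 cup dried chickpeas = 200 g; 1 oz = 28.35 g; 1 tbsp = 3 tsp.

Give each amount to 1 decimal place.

Scaling factor: 4/3.
dried chickpeas: (3 tbsp + 1 tsp = 10/3 tbsp) × 4/3 ÷ 16 tbsp/cup × 200 g/cup ≈ 55.6 g
panko: 1.5 tsp × 4/3 = 2.0 tsp
breadcrumbs: 1/3 cup × 4/3 × 108 g/cup = 48.0 g
red lentils: 8 oz × 4/3 × 28.35 g/oz = 302.4 g
tomato paste: (1 tbsp + 2 tsp = 5/3 tbsp) × 4/3 ÷ 16 tbsp/cup × 262 g/cup ≈ 36.4 g
diced carrots: 275 g × 4/3 ÷ 28.35 g/oz ≈ 12.9 oz

dried chickpeas: 55.6 g; panko: 2.0 tsp; breadcrumbs: 48.0 g; red lentils: 302.4 g; tomato paste: 36.4 g; diced carrots: 12.9 oz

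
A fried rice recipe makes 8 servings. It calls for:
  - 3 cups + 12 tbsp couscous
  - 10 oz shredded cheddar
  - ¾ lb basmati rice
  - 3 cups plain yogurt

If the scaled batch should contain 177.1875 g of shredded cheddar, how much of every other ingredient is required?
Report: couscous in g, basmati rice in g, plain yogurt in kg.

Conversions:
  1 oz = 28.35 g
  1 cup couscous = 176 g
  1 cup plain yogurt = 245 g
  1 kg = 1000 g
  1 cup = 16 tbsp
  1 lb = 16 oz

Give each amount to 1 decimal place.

The original recipe has 283.5 g of shredded cheddar, so the scaling factor is 177.1875 ÷ 283.5 = 5/8 = 0.625.
couscous: (3 cup + 12 tbsp = 3.75 cup) × 5/8 × 176 g/cup = 412.5 g
basmati rice: 0.75 lb × 5/8 × 16 oz/lb × 28.35 g/oz ≈ 212.6 g
plain yogurt: 3 cup × 5/8 × 245 g/cup ÷ 1000 g/kg ≈ 0.5 kg

couscous: 412.5 g; basmati rice: 212.6 g; plain yogurt: 0.5 kg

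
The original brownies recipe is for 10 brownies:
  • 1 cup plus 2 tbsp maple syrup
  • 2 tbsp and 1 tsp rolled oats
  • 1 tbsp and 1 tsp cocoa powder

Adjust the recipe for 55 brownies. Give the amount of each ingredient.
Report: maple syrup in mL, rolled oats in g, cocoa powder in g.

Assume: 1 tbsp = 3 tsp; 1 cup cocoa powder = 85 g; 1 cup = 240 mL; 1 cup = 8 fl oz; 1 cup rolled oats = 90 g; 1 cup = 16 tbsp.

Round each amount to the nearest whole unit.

Scaling factor: 55/10 = 11/2 = 5.5.
maple syrup: (1 cup + 2 tbsp = 1.125 cup) × 11/2 × 240 mL/cup = 1485 mL
rolled oats: (2 tbsp + 1 tsp = 7/3 tbsp) × 11/2 ÷ 16 tbsp/cup × 90 g/cup ≈ 72 g
cocoa powder: (1 tbsp + 1 tsp = 4/3 tbsp) × 11/2 ÷ 16 tbsp/cup × 85 g/cup ≈ 39 g

maple syrup: 1485 mL; rolled oats: 72 g; cocoa powder: 39 g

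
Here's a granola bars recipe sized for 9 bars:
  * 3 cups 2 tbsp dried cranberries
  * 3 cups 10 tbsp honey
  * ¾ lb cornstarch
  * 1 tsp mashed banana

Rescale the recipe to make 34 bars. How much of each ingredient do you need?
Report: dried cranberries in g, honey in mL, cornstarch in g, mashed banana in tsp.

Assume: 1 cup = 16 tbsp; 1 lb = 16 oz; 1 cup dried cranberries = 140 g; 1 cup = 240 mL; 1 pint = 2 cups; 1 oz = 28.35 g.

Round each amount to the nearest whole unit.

dried cranberries: 1653 g; honey: 3287 mL; cornstarch: 1285 g; mashed banana: 4 tsp

Scaling factor: 34/9.
dried cranberries: (3 cup + 2 tbsp = 3.125 cup) × 34/9 × 140 g/cup ≈ 1653 g
honey: (3 cup + 10 tbsp = 3.625 cup) × 34/9 × 240 mL/cup ≈ 3287 mL
cornstarch: 0.75 lb × 34/9 × 16 oz/lb × 28.35 g/oz ≈ 1285 g
mashed banana: 1 tsp × 34/9 ≈ 4 tsp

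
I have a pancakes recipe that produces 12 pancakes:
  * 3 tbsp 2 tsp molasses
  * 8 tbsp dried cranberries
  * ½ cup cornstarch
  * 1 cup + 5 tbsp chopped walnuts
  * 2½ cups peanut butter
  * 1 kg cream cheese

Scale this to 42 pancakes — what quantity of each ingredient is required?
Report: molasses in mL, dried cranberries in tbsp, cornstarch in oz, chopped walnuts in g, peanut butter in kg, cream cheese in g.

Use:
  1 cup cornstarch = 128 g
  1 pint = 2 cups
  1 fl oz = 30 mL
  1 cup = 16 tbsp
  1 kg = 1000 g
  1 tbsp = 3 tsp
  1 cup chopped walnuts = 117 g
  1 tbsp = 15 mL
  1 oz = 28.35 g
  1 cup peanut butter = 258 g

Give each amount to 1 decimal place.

molasses: 192.5 mL; dried cranberries: 28.0 tbsp; cornstarch: 7.9 oz; chopped walnuts: 537.5 g; peanut butter: 2.3 kg; cream cheese: 3500.0 g

Scaling factor: 42/12 = 7/2 = 3.5.
molasses: (3 tbsp + 2 tsp = 11/3 tbsp) × 7/2 × 15 mL/tbsp = 192.5 mL
dried cranberries: 8 tbsp × 7/2 = 28.0 tbsp
cornstarch: 0.5 cup × 7/2 × 128 g/cup ÷ 28.35 g/oz ≈ 7.9 oz
chopped walnuts: (1 cup + 5 tbsp = 1.3125 cup) × 7/2 × 117 g/cup ≈ 537.5 g
peanut butter: 2.5 cup × 7/2 × 258 g/cup ÷ 1000 g/kg ≈ 2.3 kg
cream cheese: 1 kg × 7/2 × 1000 g/kg = 3500.0 g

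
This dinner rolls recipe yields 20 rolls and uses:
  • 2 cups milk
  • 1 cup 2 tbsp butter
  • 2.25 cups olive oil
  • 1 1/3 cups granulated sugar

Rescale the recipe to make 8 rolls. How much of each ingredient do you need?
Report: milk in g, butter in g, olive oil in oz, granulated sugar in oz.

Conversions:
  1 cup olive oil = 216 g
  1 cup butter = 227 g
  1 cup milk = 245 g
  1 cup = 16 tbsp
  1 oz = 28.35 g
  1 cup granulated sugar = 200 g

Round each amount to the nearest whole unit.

milk: 196 g; butter: 102 g; olive oil: 7 oz; granulated sugar: 4 oz

Scaling factor: 8/20 = 2/5 = 0.4.
milk: 2 cup × 2/5 × 245 g/cup = 196 g
butter: (1 cup + 2 tbsp = 1.125 cup) × 2/5 × 227 g/cup ≈ 102 g
olive oil: 2.25 cup × 2/5 × 216 g/cup ÷ 28.35 g/oz ≈ 7 oz
granulated sugar: 4/3 cup × 2/5 × 200 g/cup ÷ 28.35 g/oz ≈ 4 oz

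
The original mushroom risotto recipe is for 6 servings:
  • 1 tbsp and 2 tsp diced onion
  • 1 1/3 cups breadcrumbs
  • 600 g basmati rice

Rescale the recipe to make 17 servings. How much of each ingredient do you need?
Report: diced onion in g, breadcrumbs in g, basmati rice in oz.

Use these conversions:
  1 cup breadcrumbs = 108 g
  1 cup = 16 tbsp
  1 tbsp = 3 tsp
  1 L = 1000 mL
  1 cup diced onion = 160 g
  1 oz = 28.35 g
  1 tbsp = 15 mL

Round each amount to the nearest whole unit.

diced onion: 47 g; breadcrumbs: 408 g; basmati rice: 60 oz

Scaling factor: 17/6.
diced onion: (1 tbsp + 2 tsp = 5/3 tbsp) × 17/6 ÷ 16 tbsp/cup × 160 g/cup ≈ 47 g
breadcrumbs: 4/3 cup × 17/6 × 108 g/cup = 408 g
basmati rice: 600 g × 17/6 ÷ 28.35 g/oz ≈ 60 oz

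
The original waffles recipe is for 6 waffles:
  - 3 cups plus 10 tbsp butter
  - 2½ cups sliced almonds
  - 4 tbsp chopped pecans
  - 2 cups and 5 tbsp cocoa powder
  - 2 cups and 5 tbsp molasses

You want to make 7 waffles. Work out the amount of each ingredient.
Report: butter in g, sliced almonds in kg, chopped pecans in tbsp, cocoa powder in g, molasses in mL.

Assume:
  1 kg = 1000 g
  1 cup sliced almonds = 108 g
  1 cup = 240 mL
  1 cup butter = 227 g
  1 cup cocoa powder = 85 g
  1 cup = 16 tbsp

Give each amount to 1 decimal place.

butter: 960.0 g; sliced almonds: 0.3 kg; chopped pecans: 4.7 tbsp; cocoa powder: 229.3 g; molasses: 647.5 mL

Scaling factor: 7/6.
butter: (3 cup + 10 tbsp = 3.625 cup) × 7/6 × 227 g/cup ≈ 960.0 g
sliced almonds: 2.5 cup × 7/6 × 108 g/cup ÷ 1000 g/kg ≈ 0.3 kg
chopped pecans: 4 tbsp × 7/6 ≈ 4.7 tbsp
cocoa powder: (2 cup + 5 tbsp = 2.3125 cup) × 7/6 × 85 g/cup ≈ 229.3 g
molasses: (2 cup + 5 tbsp = 2.3125 cup) × 7/6 × 240 mL/cup = 647.5 mL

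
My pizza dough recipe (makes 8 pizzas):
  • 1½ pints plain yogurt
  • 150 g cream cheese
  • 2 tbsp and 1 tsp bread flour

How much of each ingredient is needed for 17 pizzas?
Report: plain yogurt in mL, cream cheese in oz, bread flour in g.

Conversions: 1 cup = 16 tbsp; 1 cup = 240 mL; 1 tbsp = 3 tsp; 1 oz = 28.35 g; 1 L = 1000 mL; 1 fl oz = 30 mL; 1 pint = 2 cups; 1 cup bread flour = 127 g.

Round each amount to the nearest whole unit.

plain yogurt: 1530 mL; cream cheese: 11 oz; bread flour: 39 g

Scaling factor: 17/8 = 2.125.
plain yogurt: 1.5 pint × 17/8 × 2 cup/pint × 240 mL/cup = 1530 mL
cream cheese: 150 g × 17/8 ÷ 28.35 g/oz ≈ 11 oz
bread flour: (2 tbsp + 1 tsp = 7/3 tbsp) × 17/8 ÷ 16 tbsp/cup × 127 g/cup ≈ 39 g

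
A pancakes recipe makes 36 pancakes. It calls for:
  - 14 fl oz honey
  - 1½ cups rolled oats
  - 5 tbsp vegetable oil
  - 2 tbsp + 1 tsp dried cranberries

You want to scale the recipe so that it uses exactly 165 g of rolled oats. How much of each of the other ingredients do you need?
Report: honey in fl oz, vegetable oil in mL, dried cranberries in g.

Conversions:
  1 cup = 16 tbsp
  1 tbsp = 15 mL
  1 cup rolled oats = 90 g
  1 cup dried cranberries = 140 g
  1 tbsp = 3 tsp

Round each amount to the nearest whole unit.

honey: 17 fl oz; vegetable oil: 92 mL; dried cranberries: 25 g

The original recipe has 135 g of rolled oats, so the scaling factor is 165 ÷ 135 = 11/9.
honey: 14 fl oz × 11/9 ≈ 17 fl oz
vegetable oil: 5 tbsp × 11/9 × 15 mL/tbsp ≈ 92 mL
dried cranberries: (2 tbsp + 1 tsp = 7/3 tbsp) × 11/9 ÷ 16 tbsp/cup × 140 g/cup ≈ 25 g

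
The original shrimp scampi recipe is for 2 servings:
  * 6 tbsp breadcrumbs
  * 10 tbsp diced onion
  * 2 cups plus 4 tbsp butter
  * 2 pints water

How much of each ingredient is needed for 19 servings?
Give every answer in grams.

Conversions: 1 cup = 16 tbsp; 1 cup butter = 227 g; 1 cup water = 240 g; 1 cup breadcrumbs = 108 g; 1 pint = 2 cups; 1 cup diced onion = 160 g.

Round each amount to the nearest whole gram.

Scaling factor: 19/2 = 9.5.
breadcrumbs: 6 tbsp × 19/2 ÷ 16 tbsp/cup × 108 g/cup ≈ 385 g
diced onion: 10 tbsp × 19/2 ÷ 16 tbsp/cup × 160 g/cup = 950 g
butter: (2 cup + 4 tbsp = 2.25 cup) × 19/2 × 227 g/cup ≈ 4852 g
water: 2 pint × 19/2 × 2 cup/pint × 240 g/cup = 9120 g

breadcrumbs: 385 g; diced onion: 950 g; butter: 4852 g; water: 9120 g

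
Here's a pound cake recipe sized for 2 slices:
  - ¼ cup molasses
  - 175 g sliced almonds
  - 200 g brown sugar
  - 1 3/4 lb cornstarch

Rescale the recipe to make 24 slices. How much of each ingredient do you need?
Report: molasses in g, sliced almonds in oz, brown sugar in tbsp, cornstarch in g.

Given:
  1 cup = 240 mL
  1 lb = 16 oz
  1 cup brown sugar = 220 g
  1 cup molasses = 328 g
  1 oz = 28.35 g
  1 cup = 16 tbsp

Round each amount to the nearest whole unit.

Scaling factor: 24/2 = 12.
molasses: 0.25 cup × 12 × 328 g/cup = 984 g
sliced almonds: 175 g × 12 ÷ 28.35 g/oz ≈ 74 oz
brown sugar: 200 g × 12 ÷ 220 g/cup × 16 tbsp/cup ≈ 175 tbsp
cornstarch: 1.75 lb × 12 × 16 oz/lb × 28.35 g/oz ≈ 9526 g

molasses: 984 g; sliced almonds: 74 oz; brown sugar: 175 tbsp; cornstarch: 9526 g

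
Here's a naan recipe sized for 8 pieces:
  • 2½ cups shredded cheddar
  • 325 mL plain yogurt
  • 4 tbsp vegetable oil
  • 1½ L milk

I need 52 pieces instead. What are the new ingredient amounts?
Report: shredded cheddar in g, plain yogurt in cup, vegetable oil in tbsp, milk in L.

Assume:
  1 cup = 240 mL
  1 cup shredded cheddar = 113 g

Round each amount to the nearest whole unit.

shredded cheddar: 1836 g; plain yogurt: 9 cup; vegetable oil: 26 tbsp; milk: 10 L

Scaling factor: 52/8 = 13/2 = 6.5.
shredded cheddar: 2.5 cup × 13/2 × 113 g/cup ≈ 1836 g
plain yogurt: 325 mL × 13/2 ÷ 240 mL/cup ≈ 9 cup
vegetable oil: 4 tbsp × 13/2 = 26 tbsp
milk: 1.5 L × 13/2 ≈ 10 L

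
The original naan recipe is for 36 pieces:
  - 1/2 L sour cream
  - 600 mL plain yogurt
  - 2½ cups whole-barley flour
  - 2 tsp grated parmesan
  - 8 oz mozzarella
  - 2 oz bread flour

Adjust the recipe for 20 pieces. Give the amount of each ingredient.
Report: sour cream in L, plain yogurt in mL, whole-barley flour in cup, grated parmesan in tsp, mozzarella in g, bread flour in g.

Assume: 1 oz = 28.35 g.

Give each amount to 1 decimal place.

Scaling factor: 20/36 = 5/9.
sour cream: 0.5 L × 5/9 ≈ 0.3 L
plain yogurt: 600 mL × 5/9 ≈ 333.3 mL
whole-barley flour: 2.5 cup × 5/9 ≈ 1.4 cup
grated parmesan: 2 tsp × 5/9 ≈ 1.1 tsp
mozzarella: 8 oz × 5/9 × 28.35 g/oz = 126.0 g
bread flour: 2 oz × 5/9 × 28.35 g/oz = 31.5 g

sour cream: 0.3 L; plain yogurt: 333.3 mL; whole-barley flour: 1.4 cup; grated parmesan: 1.1 tsp; mozzarella: 126.0 g; bread flour: 31.5 g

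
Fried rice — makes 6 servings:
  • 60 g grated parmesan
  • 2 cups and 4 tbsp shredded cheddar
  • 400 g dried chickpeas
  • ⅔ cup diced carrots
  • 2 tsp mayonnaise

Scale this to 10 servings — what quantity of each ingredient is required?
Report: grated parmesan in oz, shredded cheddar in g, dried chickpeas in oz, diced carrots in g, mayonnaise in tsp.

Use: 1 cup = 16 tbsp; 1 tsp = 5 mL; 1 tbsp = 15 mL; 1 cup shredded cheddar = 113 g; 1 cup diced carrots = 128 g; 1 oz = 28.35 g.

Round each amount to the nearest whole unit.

grated parmesan: 4 oz; shredded cheddar: 424 g; dried chickpeas: 24 oz; diced carrots: 142 g; mayonnaise: 3 tsp

Scaling factor: 10/6 = 5/3.
grated parmesan: 60 g × 5/3 ÷ 28.35 g/oz ≈ 4 oz
shredded cheddar: (2 cup + 4 tbsp = 2.25 cup) × 5/3 × 113 g/cup ≈ 424 g
dried chickpeas: 400 g × 5/3 ÷ 28.35 g/oz ≈ 24 oz
diced carrots: 2/3 cup × 5/3 × 128 g/cup ≈ 142 g
mayonnaise: 2 tsp × 5/3 ≈ 3 tsp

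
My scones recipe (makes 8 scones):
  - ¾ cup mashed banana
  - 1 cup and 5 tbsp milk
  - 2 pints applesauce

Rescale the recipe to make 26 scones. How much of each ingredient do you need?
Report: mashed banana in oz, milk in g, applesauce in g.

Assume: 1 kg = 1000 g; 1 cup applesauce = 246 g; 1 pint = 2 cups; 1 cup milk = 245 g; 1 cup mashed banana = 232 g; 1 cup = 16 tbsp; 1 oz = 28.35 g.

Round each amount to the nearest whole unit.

mashed banana: 20 oz; milk: 1045 g; applesauce: 3198 g

Scaling factor: 26/8 = 13/4 = 3.25.
mashed banana: 0.75 cup × 13/4 × 232 g/cup ÷ 28.35 g/oz ≈ 20 oz
milk: (1 cup + 5 tbsp = 1.3125 cup) × 13/4 × 245 g/cup ≈ 1045 g
applesauce: 2 pint × 13/4 × 2 cup/pint × 246 g/cup = 3198 g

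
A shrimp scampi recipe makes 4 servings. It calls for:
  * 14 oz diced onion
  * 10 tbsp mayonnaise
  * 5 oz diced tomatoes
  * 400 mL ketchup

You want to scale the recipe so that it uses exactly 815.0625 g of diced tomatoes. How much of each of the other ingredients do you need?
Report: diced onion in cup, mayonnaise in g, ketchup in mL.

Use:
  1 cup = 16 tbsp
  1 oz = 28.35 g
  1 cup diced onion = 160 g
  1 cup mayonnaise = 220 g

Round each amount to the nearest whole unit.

diced onion: 14 cup; mayonnaise: 791 g; ketchup: 2300 mL

The original recipe has 141.75 g of diced tomatoes, so the scaling factor is 815.0625 ÷ 141.75 = 23/4 = 5.75.
diced onion: 14 oz × 23/4 × 28.35 g/oz ÷ 160 g/cup ≈ 14 cup
mayonnaise: 10 tbsp × 23/4 ÷ 16 tbsp/cup × 220 g/cup ≈ 791 g
ketchup: 400 mL × 23/4 = 2300 mL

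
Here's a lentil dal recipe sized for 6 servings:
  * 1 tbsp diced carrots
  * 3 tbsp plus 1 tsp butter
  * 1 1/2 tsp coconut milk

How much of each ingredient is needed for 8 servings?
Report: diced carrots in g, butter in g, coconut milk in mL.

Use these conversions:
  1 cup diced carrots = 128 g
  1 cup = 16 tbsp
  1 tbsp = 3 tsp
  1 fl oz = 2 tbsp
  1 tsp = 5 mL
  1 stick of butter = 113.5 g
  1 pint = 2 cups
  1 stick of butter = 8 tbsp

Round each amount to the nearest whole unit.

Scaling factor: 8/6 = 4/3.
diced carrots: 1 tbsp × 4/3 ÷ 16 tbsp/cup × 128 g/cup ≈ 11 g
butter: (3 tbsp + 1 tsp = 10/3 tbsp) × 4/3 ÷ 8 tbsp/stick × 113.5 g/stick ≈ 63 g
coconut milk: 1.5 tsp × 4/3 × 5 mL/tsp = 10 mL

diced carrots: 11 g; butter: 63 g; coconut milk: 10 mL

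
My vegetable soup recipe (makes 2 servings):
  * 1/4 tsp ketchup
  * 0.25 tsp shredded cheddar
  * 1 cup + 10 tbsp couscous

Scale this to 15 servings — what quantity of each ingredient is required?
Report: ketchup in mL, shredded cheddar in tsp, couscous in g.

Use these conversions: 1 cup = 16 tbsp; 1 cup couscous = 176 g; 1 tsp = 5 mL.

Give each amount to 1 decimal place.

Scaling factor: 15/2 = 7.5.
ketchup: 0.25 tsp × 15/2 × 5 mL/tsp ≈ 9.4 mL
shredded cheddar: 0.25 tsp × 15/2 ≈ 1.9 tsp
couscous: (1 cup + 10 tbsp = 1.625 cup) × 15/2 × 176 g/cup = 2145.0 g

ketchup: 9.4 mL; shredded cheddar: 1.9 tsp; couscous: 2145.0 g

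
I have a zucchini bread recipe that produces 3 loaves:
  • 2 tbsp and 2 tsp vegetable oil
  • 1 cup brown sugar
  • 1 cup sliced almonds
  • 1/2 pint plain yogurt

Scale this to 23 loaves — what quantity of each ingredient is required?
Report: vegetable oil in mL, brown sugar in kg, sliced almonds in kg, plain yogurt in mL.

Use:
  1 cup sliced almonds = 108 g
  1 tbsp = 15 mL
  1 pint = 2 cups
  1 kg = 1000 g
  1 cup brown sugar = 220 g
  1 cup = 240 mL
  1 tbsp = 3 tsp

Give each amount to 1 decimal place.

vegetable oil: 306.7 mL; brown sugar: 1.7 kg; sliced almonds: 0.8 kg; plain yogurt: 1840.0 mL

Scaling factor: 23/3.
vegetable oil: (2 tbsp + 2 tsp = 8/3 tbsp) × 23/3 × 15 mL/tbsp ≈ 306.7 mL
brown sugar: 1 cup × 23/3 × 220 g/cup ÷ 1000 g/kg ≈ 1.7 kg
sliced almonds: 1 cup × 23/3 × 108 g/cup ÷ 1000 g/kg ≈ 0.8 kg
plain yogurt: 0.5 pint × 23/3 × 2 cup/pint × 240 mL/cup = 1840.0 mL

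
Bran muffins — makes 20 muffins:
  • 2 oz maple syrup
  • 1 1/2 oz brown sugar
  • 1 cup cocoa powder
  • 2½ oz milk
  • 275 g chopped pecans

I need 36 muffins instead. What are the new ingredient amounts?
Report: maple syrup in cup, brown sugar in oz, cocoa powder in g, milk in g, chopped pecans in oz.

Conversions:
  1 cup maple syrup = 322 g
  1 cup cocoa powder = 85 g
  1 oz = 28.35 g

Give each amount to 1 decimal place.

maple syrup: 0.3 cup; brown sugar: 2.7 oz; cocoa powder: 153.0 g; milk: 127.6 g; chopped pecans: 17.5 oz

Scaling factor: 36/20 = 9/5 = 1.8.
maple syrup: 2 oz × 9/5 × 28.35 g/oz ÷ 322 g/cup ≈ 0.3 cup
brown sugar: 1.5 oz × 9/5 = 2.7 oz
cocoa powder: 1 cup × 9/5 × 85 g/cup = 153.0 g
milk: 2.5 oz × 9/5 × 28.35 g/oz ≈ 127.6 g
chopped pecans: 275 g × 9/5 ÷ 28.35 g/oz ≈ 17.5 oz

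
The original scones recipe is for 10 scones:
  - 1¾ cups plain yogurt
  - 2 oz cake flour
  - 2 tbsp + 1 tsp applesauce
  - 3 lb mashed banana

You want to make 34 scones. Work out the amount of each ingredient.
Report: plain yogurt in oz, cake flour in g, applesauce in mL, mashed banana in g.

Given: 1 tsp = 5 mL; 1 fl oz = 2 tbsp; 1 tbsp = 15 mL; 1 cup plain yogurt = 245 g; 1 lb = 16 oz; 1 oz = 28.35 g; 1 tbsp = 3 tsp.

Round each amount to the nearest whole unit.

Scaling factor: 34/10 = 17/5 = 3.4.
plain yogurt: 1.75 cup × 17/5 × 245 g/cup ÷ 28.35 g/oz ≈ 51 oz
cake flour: 2 oz × 17/5 × 28.35 g/oz ≈ 193 g
applesauce: (2 tbsp + 1 tsp = 7/3 tbsp) × 17/5 × 15 mL/tbsp = 119 mL
mashed banana: 3 lb × 17/5 × 16 oz/lb × 28.35 g/oz ≈ 4627 g

plain yogurt: 51 oz; cake flour: 193 g; applesauce: 119 mL; mashed banana: 4627 g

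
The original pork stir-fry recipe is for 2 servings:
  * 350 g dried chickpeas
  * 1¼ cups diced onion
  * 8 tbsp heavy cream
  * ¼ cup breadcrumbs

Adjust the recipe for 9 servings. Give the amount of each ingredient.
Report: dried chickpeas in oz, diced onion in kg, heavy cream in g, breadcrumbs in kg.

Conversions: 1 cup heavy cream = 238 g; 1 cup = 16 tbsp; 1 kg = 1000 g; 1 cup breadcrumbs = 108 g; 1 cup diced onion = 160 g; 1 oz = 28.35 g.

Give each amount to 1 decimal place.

Scaling factor: 9/2 = 4.5.
dried chickpeas: 350 g × 9/2 ÷ 28.35 g/oz ≈ 55.6 oz
diced onion: 1.25 cup × 9/2 × 160 g/cup ÷ 1000 g/kg = 0.9 kg
heavy cream: 8 tbsp × 9/2 ÷ 16 tbsp/cup × 238 g/cup = 535.5 g
breadcrumbs: 0.25 cup × 9/2 × 108 g/cup ÷ 1000 g/kg ≈ 0.1 kg

dried chickpeas: 55.6 oz; diced onion: 0.9 kg; heavy cream: 535.5 g; breadcrumbs: 0.1 kg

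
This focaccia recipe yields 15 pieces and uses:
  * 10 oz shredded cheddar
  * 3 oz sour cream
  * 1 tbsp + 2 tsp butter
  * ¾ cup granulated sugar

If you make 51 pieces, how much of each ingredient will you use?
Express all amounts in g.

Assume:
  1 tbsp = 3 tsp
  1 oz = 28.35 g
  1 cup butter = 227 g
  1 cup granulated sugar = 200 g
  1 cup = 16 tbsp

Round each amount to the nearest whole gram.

Scaling factor: 51/15 = 17/5 = 3.4.
shredded cheddar: 10 oz × 17/5 × 28.35 g/oz ≈ 964 g
sour cream: 3 oz × 17/5 × 28.35 g/oz ≈ 289 g
butter: (1 tbsp + 2 tsp = 5/3 tbsp) × 17/5 ÷ 16 tbsp/cup × 227 g/cup ≈ 80 g
granulated sugar: 0.75 cup × 17/5 × 200 g/cup = 510 g

shredded cheddar: 964 g; sour cream: 289 g; butter: 80 g; granulated sugar: 510 g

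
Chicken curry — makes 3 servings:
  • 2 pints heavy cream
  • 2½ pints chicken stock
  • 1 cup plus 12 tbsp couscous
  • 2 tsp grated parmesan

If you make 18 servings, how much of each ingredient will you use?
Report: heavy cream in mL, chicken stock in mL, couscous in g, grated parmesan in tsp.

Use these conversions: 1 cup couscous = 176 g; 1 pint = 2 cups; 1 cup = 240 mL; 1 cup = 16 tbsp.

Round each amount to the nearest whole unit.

heavy cream: 5760 mL; chicken stock: 7200 mL; couscous: 1848 g; grated parmesan: 12 tsp

Scaling factor: 18/3 = 6.
heavy cream: 2 pint × 6 × 2 cup/pint × 240 mL/cup = 5760 mL
chicken stock: 2.5 pint × 6 × 2 cup/pint × 240 mL/cup = 7200 mL
couscous: (1 cup + 12 tbsp = 1.75 cup) × 6 × 176 g/cup = 1848 g
grated parmesan: 2 tsp × 6 = 12 tsp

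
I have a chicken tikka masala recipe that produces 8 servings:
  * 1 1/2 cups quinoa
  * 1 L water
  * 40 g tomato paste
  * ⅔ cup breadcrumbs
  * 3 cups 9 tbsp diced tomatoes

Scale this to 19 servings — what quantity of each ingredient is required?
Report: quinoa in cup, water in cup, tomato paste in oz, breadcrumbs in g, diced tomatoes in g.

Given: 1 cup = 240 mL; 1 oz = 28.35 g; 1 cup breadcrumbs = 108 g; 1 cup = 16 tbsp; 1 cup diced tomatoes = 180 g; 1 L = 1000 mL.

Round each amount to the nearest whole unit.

quinoa: 4 cup; water: 10 cup; tomato paste: 3 oz; breadcrumbs: 171 g; diced tomatoes: 1523 g

Scaling factor: 19/8 = 2.375.
quinoa: 1.5 cup × 19/8 ≈ 4 cup
water: 1 L × 19/8 × 1000 mL/L ÷ 240 mL/cup ≈ 10 cup
tomato paste: 40 g × 19/8 ÷ 28.35 g/oz ≈ 3 oz
breadcrumbs: 2/3 cup × 19/8 × 108 g/cup = 171 g
diced tomatoes: (3 cup + 9 tbsp = 3.5625 cup) × 19/8 × 180 g/cup ≈ 1523 g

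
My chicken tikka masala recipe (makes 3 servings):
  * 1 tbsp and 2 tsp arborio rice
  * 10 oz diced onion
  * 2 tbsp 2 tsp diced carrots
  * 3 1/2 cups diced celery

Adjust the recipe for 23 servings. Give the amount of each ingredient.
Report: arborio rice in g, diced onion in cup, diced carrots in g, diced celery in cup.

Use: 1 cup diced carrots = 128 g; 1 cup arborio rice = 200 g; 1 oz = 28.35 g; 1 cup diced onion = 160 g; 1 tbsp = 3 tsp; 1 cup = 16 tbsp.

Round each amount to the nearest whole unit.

arborio rice: 160 g; diced onion: 14 cup; diced carrots: 164 g; diced celery: 27 cup

Scaling factor: 23/3.
arborio rice: (1 tbsp + 2 tsp = 5/3 tbsp) × 23/3 ÷ 16 tbsp/cup × 200 g/cup ≈ 160 g
diced onion: 10 oz × 23/3 × 28.35 g/oz ÷ 160 g/cup ≈ 14 cup
diced carrots: (2 tbsp + 2 tsp = 8/3 tbsp) × 23/3 ÷ 16 tbsp/cup × 128 g/cup ≈ 164 g
diced celery: 3.5 cup × 23/3 ≈ 27 cup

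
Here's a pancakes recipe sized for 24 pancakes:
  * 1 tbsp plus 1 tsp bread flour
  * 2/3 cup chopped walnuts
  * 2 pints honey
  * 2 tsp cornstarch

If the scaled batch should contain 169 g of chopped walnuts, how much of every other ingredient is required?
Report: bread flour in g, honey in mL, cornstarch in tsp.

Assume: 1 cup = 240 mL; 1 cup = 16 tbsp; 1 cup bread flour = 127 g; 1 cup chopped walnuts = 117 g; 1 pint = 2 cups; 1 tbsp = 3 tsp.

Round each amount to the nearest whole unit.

bread flour: 23 g; honey: 2080 mL; cornstarch: 4 tsp

The original recipe has 78 g of chopped walnuts, so the scaling factor is 169 ÷ 78 = 13/6.
bread flour: (1 tbsp + 1 tsp = 4/3 tbsp) × 13/6 ÷ 16 tbsp/cup × 127 g/cup ≈ 23 g
honey: 2 pint × 13/6 × 2 cup/pint × 240 mL/cup = 2080 mL
cornstarch: 2 tsp × 13/6 ≈ 4 tsp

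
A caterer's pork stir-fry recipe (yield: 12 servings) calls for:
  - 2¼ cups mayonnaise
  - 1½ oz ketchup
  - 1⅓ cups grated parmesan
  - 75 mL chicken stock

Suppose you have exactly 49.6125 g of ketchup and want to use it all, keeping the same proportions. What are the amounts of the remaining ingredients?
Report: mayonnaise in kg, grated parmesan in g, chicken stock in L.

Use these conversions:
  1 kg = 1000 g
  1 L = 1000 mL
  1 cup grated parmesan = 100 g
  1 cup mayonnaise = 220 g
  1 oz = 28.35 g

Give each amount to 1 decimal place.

mayonnaise: 0.6 kg; grated parmesan: 155.6 g; chicken stock: 0.1 L

The original recipe has 42.525 g of ketchup, so the scaling factor is 49.6125 ÷ 42.525 = 7/6.
mayonnaise: 2.25 cup × 7/6 × 220 g/cup ÷ 1000 g/kg ≈ 0.6 kg
grated parmesan: 4/3 cup × 7/6 × 100 g/cup ≈ 155.6 g
chicken stock: 75 mL × 7/6 ÷ 1000 mL/L ≈ 0.1 L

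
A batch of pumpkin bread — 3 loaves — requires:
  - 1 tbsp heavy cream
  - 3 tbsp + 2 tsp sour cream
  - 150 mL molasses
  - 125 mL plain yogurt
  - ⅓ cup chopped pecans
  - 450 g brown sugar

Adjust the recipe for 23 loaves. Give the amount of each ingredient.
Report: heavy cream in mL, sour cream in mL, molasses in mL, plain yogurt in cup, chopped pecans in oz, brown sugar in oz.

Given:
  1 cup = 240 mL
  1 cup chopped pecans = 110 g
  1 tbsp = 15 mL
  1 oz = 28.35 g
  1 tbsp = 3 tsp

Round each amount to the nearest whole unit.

Scaling factor: 23/3.
heavy cream: 1 tbsp × 23/3 × 15 mL/tbsp = 115 mL
sour cream: (3 tbsp + 2 tsp = 11/3 tbsp) × 23/3 × 15 mL/tbsp ≈ 422 mL
molasses: 150 mL × 23/3 = 1150 mL
plain yogurt: 125 mL × 23/3 ÷ 240 mL/cup ≈ 4 cup
chopped pecans: 1/3 cup × 23/3 × 110 g/cup ÷ 28.35 g/oz ≈ 10 oz
brown sugar: 450 g × 23/3 ÷ 28.35 g/oz ≈ 122 oz

heavy cream: 115 mL; sour cream: 422 mL; molasses: 1150 mL; plain yogurt: 4 cup; chopped pecans: 10 oz; brown sugar: 122 oz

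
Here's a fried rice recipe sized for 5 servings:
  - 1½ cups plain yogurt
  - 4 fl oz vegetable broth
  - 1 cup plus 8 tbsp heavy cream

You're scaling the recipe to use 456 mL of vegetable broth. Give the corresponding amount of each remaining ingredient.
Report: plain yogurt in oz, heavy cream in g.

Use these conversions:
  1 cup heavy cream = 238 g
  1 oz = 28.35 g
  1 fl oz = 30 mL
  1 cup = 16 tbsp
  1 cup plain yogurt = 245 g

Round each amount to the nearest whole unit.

The original recipe has 120 mL of vegetable broth, so the scaling factor is 456 ÷ 120 = 19/5 = 3.8.
plain yogurt: 1.5 cup × 19/5 × 245 g/cup ÷ 28.35 g/oz ≈ 49 oz
heavy cream: (1 cup + 8 tbsp = 1.5 cup) × 19/5 × 238 g/cup ≈ 1357 g

plain yogurt: 49 oz; heavy cream: 1357 g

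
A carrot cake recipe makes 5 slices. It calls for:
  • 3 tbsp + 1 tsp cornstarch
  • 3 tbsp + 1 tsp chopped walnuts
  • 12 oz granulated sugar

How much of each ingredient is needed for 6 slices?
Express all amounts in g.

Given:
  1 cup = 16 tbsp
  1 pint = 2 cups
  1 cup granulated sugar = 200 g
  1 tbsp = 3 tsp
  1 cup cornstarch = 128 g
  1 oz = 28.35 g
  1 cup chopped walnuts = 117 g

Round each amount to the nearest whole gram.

Scaling factor: 6/5 = 1.2.
cornstarch: (3 tbsp + 1 tsp = 10/3 tbsp) × 6/5 ÷ 16 tbsp/cup × 128 g/cup = 32 g
chopped walnuts: (3 tbsp + 1 tsp = 10/3 tbsp) × 6/5 ÷ 16 tbsp/cup × 117 g/cup ≈ 29 g
granulated sugar: 12 oz × 6/5 × 28.35 g/oz ≈ 408 g

cornstarch: 32 g; chopped walnuts: 29 g; granulated sugar: 408 g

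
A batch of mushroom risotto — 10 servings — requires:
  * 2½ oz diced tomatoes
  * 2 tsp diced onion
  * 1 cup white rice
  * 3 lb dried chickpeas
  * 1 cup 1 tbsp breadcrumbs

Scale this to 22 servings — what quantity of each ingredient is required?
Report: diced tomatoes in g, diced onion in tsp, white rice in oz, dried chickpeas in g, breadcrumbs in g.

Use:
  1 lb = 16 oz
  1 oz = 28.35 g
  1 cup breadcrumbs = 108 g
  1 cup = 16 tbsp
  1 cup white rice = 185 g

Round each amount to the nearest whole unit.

diced tomatoes: 156 g; diced onion: 4 tsp; white rice: 14 oz; dried chickpeas: 2994 g; breadcrumbs: 252 g

Scaling factor: 22/10 = 11/5 = 2.2.
diced tomatoes: 2.5 oz × 11/5 × 28.35 g/oz ≈ 156 g
diced onion: 2 tsp × 11/5 ≈ 4 tsp
white rice: 1 cup × 11/5 × 185 g/cup ÷ 28.35 g/oz ≈ 14 oz
dried chickpeas: 3 lb × 11/5 × 16 oz/lb × 28.35 g/oz ≈ 2994 g
breadcrumbs: (1 cup + 1 tbsp = 1.0625 cup) × 11/5 × 108 g/cup ≈ 252 g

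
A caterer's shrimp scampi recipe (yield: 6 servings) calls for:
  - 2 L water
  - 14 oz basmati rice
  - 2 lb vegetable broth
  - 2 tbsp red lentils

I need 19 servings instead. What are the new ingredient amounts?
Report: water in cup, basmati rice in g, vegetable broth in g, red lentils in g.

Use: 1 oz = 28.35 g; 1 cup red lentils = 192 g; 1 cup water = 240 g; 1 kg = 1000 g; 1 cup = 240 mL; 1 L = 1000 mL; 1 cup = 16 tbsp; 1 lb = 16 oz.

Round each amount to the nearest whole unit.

Scaling factor: 19/6.
water: 2 L × 19/6 × 1000 mL/L ÷ 240 mL/cup ≈ 26 cup
basmati rice: 14 oz × 19/6 × 28.35 g/oz ≈ 1257 g
vegetable broth: 2 lb × 19/6 × 16 oz/lb × 28.35 g/oz ≈ 2873 g
red lentils: 2 tbsp × 19/6 ÷ 16 tbsp/cup × 192 g/cup = 76 g

water: 26 cup; basmati rice: 1257 g; vegetable broth: 2873 g; red lentils: 76 g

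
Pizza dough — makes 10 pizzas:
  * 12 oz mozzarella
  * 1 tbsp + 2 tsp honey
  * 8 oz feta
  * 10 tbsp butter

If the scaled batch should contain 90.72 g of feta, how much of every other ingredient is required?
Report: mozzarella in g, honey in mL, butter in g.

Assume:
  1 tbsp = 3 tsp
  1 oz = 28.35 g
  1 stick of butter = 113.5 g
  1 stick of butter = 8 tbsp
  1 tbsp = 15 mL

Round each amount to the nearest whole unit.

The original recipe has 226.8 g of feta, so the scaling factor is 90.72 ÷ 226.8 = 2/5 = 0.4.
mozzarella: 12 oz × 2/5 × 28.35 g/oz ≈ 136 g
honey: (1 tbsp + 2 tsp = 5/3 tbsp) × 2/5 × 15 mL/tbsp = 10 mL
butter: 10 tbsp × 2/5 ÷ 8 tbsp/stick × 113.5 g/stick ≈ 57 g

mozzarella: 136 g; honey: 10 mL; butter: 57 g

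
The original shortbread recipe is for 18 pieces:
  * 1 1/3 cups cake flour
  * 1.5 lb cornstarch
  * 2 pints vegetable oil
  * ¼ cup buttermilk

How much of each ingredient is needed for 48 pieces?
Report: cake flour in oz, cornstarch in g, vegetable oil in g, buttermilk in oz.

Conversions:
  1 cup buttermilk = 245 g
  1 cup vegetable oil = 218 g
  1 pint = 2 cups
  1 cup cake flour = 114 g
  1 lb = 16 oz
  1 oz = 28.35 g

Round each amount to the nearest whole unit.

cake flour: 14 oz; cornstarch: 1814 g; vegetable oil: 2325 g; buttermilk: 6 oz

Scaling factor: 48/18 = 8/3.
cake flour: 4/3 cup × 8/3 × 114 g/cup ÷ 28.35 g/oz ≈ 14 oz
cornstarch: 1.5 lb × 8/3 × 16 oz/lb × 28.35 g/oz ≈ 1814 g
vegetable oil: 2 pint × 8/3 × 2 cup/pint × 218 g/cup ≈ 2325 g
buttermilk: 0.25 cup × 8/3 × 245 g/cup ÷ 28.35 g/oz ≈ 6 oz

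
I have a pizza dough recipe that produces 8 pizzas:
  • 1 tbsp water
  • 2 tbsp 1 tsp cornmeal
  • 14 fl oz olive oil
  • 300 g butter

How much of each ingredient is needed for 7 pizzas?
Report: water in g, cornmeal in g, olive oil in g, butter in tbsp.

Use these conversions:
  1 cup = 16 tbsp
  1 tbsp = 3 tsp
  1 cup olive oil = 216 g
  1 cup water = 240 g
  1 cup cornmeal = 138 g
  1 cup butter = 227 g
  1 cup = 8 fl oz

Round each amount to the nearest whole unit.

Scaling factor: 7/8 = 0.875.
water: 1 tbsp × 7/8 ÷ 16 tbsp/cup × 240 g/cup ≈ 13 g
cornmeal: (2 tbsp + 1 tsp = 7/3 tbsp) × 7/8 ÷ 16 tbsp/cup × 138 g/cup ≈ 18 g
olive oil: 14 fl oz × 7/8 ÷ 8 fl oz/cup × 216 g/cup ≈ 331 g
butter: 300 g × 7/8 ÷ 227 g/cup × 16 tbsp/cup ≈ 19 tbsp

water: 13 g; cornmeal: 18 g; olive oil: 331 g; butter: 19 tbsp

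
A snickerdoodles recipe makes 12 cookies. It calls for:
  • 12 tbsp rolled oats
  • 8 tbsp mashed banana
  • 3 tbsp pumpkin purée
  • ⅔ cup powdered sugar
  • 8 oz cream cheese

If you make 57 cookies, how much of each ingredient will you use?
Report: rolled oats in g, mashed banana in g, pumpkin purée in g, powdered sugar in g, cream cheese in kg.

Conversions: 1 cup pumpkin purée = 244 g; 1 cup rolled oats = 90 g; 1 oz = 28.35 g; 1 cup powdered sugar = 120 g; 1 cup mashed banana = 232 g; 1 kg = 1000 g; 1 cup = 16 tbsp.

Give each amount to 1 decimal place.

rolled oats: 320.6 g; mashed banana: 551.0 g; pumpkin purée: 217.3 g; powdered sugar: 380.0 g; cream cheese: 1.1 kg

Scaling factor: 57/12 = 19/4 = 4.75.
rolled oats: 12 tbsp × 19/4 ÷ 16 tbsp/cup × 90 g/cup ≈ 320.6 g
mashed banana: 8 tbsp × 19/4 ÷ 16 tbsp/cup × 232 g/cup = 551.0 g
pumpkin purée: 3 tbsp × 19/4 ÷ 16 tbsp/cup × 244 g/cup ≈ 217.3 g
powdered sugar: 2/3 cup × 19/4 × 120 g/cup = 380.0 g
cream cheese: 8 oz × 19/4 × 28.35 g/oz ÷ 1000 g/kg ≈ 1.1 kg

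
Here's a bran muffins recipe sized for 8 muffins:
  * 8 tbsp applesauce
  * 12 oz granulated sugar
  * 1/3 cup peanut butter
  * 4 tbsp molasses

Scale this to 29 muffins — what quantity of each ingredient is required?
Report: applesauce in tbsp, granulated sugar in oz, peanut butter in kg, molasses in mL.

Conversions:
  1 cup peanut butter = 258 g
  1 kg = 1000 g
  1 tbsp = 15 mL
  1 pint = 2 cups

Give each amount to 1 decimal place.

Scaling factor: 29/8 = 3.625.
applesauce: 8 tbsp × 29/8 = 29.0 tbsp
granulated sugar: 12 oz × 29/8 = 43.5 oz
peanut butter: 1/3 cup × 29/8 × 258 g/cup ÷ 1000 g/kg ≈ 0.3 kg
molasses: 4 tbsp × 29/8 × 15 mL/tbsp = 217.5 mL

applesauce: 29.0 tbsp; granulated sugar: 43.5 oz; peanut butter: 0.3 kg; molasses: 217.5 mL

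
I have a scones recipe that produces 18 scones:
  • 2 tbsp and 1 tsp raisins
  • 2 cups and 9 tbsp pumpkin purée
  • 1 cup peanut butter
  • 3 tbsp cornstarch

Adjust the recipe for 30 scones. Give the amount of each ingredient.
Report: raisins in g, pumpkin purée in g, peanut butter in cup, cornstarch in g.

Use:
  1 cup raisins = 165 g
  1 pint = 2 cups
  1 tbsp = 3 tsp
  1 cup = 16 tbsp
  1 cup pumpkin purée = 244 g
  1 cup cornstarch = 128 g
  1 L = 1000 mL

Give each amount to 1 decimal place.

Scaling factor: 30/18 = 5/3.
raisins: (2 tbsp + 1 tsp = 7/3 tbsp) × 5/3 ÷ 16 tbsp/cup × 165 g/cup ≈ 40.1 g
pumpkin purée: (2 cup + 9 tbsp = 2.5625 cup) × 5/3 × 244 g/cup ≈ 1042.1 g
peanut butter: 1 cup × 5/3 ≈ 1.7 cup
cornstarch: 3 tbsp × 5/3 ÷ 16 tbsp/cup × 128 g/cup = 40.0 g

raisins: 40.1 g; pumpkin purée: 1042.1 g; peanut butter: 1.7 cup; cornstarch: 40.0 g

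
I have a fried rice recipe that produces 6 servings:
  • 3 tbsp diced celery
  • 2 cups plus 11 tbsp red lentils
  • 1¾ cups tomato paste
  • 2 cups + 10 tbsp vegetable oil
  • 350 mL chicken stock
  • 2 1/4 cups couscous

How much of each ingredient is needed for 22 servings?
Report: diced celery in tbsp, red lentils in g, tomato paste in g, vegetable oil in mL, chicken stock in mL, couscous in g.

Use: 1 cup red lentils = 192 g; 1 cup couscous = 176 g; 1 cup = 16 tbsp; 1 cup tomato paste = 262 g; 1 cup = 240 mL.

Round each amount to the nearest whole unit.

diced celery: 11 tbsp; red lentils: 1892 g; tomato paste: 1681 g; vegetable oil: 2310 mL; chicken stock: 1283 mL; couscous: 1452 g

Scaling factor: 22/6 = 11/3.
diced celery: 3 tbsp × 11/3 = 11 tbsp
red lentils: (2 cup + 11 tbsp = 2.6875 cup) × 11/3 × 192 g/cup = 1892 g
tomato paste: 1.75 cup × 11/3 × 262 g/cup ≈ 1681 g
vegetable oil: (2 cup + 10 tbsp = 2.625 cup) × 11/3 × 240 mL/cup = 2310 mL
chicken stock: 350 mL × 11/3 ≈ 1283 mL
couscous: 2.25 cup × 11/3 × 176 g/cup = 1452 g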